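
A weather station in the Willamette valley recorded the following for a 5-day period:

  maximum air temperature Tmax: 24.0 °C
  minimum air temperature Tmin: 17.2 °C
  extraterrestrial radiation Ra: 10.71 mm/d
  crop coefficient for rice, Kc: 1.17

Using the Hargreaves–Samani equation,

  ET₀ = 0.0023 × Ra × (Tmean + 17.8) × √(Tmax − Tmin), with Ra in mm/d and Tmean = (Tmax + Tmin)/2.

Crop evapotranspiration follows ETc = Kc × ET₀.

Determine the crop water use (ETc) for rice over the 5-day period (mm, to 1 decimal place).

Tmean = (24.0 + 17.2)/2 = 20.60 °C
ET₀ = 0.0023 × 10.71 × (20.60 + 17.8) × √6.8 = 0.0023 × 10.71 × 38.40 × 2.6077 = 2.4666 mm/d
ETc = Kc × ET₀ = 1.17 × 2.4666 = 2.8859 mm/d
Over 5 days: 2.8859 × 5 = 14.430 mm

14.4 mm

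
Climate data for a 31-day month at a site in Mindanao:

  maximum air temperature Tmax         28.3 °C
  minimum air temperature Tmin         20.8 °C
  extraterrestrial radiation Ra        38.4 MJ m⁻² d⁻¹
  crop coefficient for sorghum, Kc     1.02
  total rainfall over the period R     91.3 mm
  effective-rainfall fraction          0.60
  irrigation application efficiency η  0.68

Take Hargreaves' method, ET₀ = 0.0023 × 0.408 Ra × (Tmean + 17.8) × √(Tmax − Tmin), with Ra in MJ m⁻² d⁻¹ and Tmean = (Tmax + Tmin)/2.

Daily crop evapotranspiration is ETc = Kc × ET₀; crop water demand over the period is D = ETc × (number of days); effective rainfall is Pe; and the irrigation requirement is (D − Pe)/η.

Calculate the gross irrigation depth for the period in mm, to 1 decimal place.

113.8 mm

Tmean = (28.3 + 20.8)/2 = 24.55 °C
0.408 Ra = 0.408 × 38.4 = 15.6672 mm/d equivalent
ET₀ = 0.0023 × 15.6672 × (24.55 + 17.8) × √7.5 = 0.0023 × 15.6672 × 42.35 × 2.7386 = 4.1793 mm/d
ETc = Kc × ET₀ = 1.02 × 4.1793 = 4.2629 mm/d
Crop demand D = ETc × 31 d = 4.2629 × 31 = 132.150 mm
Pe = 0.60 × 91.3 = 54.780 mm
D − Pe = 132.150 − 54.780 = 77.370 mm
Gross irrigation = 77.370 / 0.68 = 113.779 mm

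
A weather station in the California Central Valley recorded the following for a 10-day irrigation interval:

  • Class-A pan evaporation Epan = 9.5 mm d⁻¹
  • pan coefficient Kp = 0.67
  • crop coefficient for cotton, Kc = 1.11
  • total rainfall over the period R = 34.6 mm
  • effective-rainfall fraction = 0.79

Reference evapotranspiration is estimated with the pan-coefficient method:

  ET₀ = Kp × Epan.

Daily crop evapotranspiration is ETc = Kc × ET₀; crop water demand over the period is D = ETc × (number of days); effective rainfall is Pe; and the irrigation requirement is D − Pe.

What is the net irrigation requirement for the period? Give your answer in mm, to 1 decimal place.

ET₀ = 0.67 × 9.5 = 6.3650 mm/d
ETc = Kc × ET₀ = 1.11 × 6.3650 = 7.0652 mm/d
Crop demand D = ETc × 10 d = 7.0652 × 10 = 70.652 mm
Pe = 0.79 × 34.6 = 27.334 mm
D − Pe = 70.652 − 27.334 = 43.318 mm

43.3 mm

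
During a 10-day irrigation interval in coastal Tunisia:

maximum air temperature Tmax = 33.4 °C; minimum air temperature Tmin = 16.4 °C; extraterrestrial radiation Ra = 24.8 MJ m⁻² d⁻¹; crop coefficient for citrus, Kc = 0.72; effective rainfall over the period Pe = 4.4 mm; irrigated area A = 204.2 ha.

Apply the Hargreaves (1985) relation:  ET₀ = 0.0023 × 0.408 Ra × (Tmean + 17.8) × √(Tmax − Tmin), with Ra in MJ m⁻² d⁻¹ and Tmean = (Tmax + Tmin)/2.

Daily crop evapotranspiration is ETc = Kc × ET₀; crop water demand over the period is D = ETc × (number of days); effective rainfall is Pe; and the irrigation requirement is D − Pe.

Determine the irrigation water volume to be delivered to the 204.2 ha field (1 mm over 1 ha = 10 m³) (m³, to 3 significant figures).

51300 m³

Tmean = (33.4 + 16.4)/2 = 24.90 °C
0.408 Ra = 0.408 × 24.8 = 10.1184 mm/d equivalent
ET₀ = 0.0023 × 10.1184 × (24.90 + 17.8) × √17.0 = 0.0023 × 10.1184 × 42.70 × 4.1231 = 4.0972 mm/d
ETc = Kc × ET₀ = 0.72 × 4.0972 = 2.9500 mm/d
Crop demand D = ETc × 10 d = 2.9500 × 10 = 29.500 mm
D − Pe = 29.500 − 4.4 = 25.100 mm
Volume = 25.100 mm × 204.2 ha × 10 = 51254.2 m³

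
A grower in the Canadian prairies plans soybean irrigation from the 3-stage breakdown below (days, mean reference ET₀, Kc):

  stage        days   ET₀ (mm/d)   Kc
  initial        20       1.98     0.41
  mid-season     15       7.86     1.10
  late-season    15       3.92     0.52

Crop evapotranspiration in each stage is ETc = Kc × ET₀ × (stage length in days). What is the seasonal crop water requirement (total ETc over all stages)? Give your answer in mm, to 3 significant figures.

177 mm

initial: 0.41 × 1.98 × 20 = 16.24 mm
mid-season: 1.10 × 7.86 × 15 = 129.69 mm
late-season: 0.52 × 3.92 × 15 = 30.58 mm
Seasonal total = 176.51 mm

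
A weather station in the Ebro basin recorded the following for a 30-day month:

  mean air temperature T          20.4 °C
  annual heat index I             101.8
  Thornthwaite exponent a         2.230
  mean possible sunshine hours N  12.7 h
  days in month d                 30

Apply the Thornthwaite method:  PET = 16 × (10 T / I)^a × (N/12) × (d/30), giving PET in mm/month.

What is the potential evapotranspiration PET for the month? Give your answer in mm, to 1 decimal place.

10T/I = 10 × 20.4 / 101.8 = 2.0039
(10T/I)^a = 2.0039^2.230 = 4.7118
Uncorrected PET = 16 × 4.7118 = 75.389 mm
Correction = (N/12)(d/30) = (12.7/12)(30/30) = 1.0583
PET = 75.389 × 1.0583 = 79.784 mm/month

79.8 mm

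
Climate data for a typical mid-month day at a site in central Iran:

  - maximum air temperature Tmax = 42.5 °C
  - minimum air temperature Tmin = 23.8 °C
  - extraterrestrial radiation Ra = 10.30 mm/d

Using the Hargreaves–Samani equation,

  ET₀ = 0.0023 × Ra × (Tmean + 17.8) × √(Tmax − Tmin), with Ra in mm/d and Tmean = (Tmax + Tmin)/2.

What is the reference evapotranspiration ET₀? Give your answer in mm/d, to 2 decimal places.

Tmean = (42.5 + 23.8)/2 = 33.15 °C
ET₀ = 0.0023 × 10.30 × (33.15 + 17.8) × √18.7 = 0.0023 × 10.30 × 50.95 × 4.3243 = 5.2195 mm/d

5.22 mm/d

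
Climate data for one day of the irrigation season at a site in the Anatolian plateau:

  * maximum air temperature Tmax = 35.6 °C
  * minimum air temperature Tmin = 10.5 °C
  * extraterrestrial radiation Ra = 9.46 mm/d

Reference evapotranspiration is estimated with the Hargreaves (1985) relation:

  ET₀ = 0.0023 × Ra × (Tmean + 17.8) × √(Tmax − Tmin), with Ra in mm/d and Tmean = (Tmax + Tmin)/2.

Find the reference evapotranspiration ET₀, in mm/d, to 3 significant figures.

Tmean = (35.6 + 10.5)/2 = 23.05 °C
ET₀ = 0.0023 × 9.46 × (23.05 + 17.8) × √25.1 = 0.0023 × 9.46 × 40.85 × 5.0100 = 4.4530 mm/d

4.45 mm/d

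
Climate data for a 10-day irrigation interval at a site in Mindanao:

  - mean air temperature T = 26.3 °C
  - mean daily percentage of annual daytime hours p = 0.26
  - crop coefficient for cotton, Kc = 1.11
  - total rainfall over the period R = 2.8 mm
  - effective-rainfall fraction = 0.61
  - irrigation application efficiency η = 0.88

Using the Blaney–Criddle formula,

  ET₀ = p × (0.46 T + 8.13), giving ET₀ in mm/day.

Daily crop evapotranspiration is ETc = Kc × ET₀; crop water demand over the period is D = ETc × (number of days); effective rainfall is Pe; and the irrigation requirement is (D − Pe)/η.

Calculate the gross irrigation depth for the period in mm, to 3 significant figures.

64.4 mm

ET₀ = 0.26 × (0.46 × 26.3 + 8.13) = 0.26 × 20.228 = 5.2593 mm/d
ETc = Kc × ET₀ = 1.11 × 5.2593 = 5.8378 mm/d
Crop demand D = ETc × 10 d = 5.8378 × 10 = 58.378 mm
Pe = 0.61 × 2.8 = 1.708 mm
D − Pe = 58.378 − 1.708 = 56.670 mm
Gross irrigation = 56.670 / 0.88 = 64.398 mm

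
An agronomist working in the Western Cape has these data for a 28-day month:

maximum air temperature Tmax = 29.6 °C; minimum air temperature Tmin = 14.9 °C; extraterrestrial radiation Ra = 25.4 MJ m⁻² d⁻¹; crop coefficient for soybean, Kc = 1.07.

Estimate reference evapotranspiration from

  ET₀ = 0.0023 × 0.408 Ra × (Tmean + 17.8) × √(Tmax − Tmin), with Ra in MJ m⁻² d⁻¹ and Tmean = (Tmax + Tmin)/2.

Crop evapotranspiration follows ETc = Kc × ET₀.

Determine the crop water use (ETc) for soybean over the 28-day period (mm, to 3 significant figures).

Tmean = (29.6 + 14.9)/2 = 22.25 °C
0.408 Ra = 0.408 × 25.4 = 10.3632 mm/d equivalent
ET₀ = 0.0023 × 10.3632 × (22.25 + 17.8) × √14.7 = 0.0023 × 10.3632 × 40.05 × 3.8341 = 3.6601 mm/d
ETc = Kc × ET₀ = 1.07 × 3.6601 = 3.9163 mm/d
Over 28 days: 3.9163 × 28 = 109.656 mm

110 mm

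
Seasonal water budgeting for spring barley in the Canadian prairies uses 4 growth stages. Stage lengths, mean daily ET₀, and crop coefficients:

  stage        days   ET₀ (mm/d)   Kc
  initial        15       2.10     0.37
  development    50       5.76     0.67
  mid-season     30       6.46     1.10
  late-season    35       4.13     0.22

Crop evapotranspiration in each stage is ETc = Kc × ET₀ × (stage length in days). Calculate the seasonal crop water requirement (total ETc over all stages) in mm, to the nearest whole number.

450 mm

initial: 0.37 × 2.10 × 15 = 11.66 mm
development: 0.67 × 5.76 × 50 = 192.96 mm
mid-season: 1.10 × 6.46 × 30 = 213.18 mm
late-season: 0.22 × 4.13 × 35 = 31.80 mm
Seasonal total = 449.60 mm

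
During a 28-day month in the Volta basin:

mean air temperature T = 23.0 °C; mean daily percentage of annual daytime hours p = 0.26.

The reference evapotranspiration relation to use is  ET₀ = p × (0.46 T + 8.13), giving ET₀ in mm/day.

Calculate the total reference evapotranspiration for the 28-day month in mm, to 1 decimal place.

ET₀ = 0.26 × (0.46 × 23.0 + 8.13) = 0.26 × 18.710 = 4.8646 mm/d
Monthly total = 4.8646 × 28 = 136.209 mm

136.2 mm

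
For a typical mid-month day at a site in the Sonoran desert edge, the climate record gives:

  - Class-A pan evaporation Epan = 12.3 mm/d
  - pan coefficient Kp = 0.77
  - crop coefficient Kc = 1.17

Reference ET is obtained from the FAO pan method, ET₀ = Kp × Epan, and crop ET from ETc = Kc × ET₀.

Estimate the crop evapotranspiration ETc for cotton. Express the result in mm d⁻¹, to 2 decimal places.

11.08 mm d⁻¹

ET₀ = 0.77 × 12.3 = 9.4710 mm/d
ETc = Kc × ET₀ = 1.17 × 9.4710 = 11.0811 mm/d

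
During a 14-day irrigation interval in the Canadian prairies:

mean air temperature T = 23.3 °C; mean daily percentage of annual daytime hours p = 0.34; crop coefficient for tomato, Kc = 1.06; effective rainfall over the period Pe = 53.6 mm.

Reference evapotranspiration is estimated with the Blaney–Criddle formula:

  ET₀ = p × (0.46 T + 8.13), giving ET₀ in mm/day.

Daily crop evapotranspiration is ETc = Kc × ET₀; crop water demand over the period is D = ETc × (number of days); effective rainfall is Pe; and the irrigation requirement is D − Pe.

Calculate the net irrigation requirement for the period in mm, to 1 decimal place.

ET₀ = 0.34 × (0.46 × 23.3 + 8.13) = 0.34 × 18.848 = 6.4083 mm/d
ETc = Kc × ET₀ = 1.06 × 6.4083 = 6.7928 mm/d
Crop demand D = ETc × 14 d = 6.7928 × 14 = 95.099 mm
D − Pe = 95.099 − 53.6 = 41.499 mm

41.5 mm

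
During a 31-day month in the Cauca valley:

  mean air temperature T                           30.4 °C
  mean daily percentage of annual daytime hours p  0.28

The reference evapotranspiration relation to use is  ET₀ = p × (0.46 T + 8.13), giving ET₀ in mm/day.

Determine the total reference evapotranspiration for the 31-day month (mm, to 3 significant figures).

192 mm

ET₀ = 0.28 × (0.46 × 30.4 + 8.13) = 0.28 × 22.114 = 6.1919 mm/d
Monthly total = 6.1919 × 31 = 191.949 mm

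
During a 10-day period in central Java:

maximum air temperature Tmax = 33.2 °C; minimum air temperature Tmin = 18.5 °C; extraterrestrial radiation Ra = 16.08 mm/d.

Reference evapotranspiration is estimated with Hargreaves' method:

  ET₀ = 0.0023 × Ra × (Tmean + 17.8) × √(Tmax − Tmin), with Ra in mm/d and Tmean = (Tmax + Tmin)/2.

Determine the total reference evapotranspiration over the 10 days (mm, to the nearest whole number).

Tmean = (33.2 + 18.5)/2 = 25.85 °C
ET₀ = 0.0023 × 16.08 × (25.85 + 17.8) × √14.7 = 0.0023 × 16.08 × 43.65 × 3.8341 = 6.1896 mm/d
Over 10 days: 6.1896 × 10 = 61.896 mm

62 mm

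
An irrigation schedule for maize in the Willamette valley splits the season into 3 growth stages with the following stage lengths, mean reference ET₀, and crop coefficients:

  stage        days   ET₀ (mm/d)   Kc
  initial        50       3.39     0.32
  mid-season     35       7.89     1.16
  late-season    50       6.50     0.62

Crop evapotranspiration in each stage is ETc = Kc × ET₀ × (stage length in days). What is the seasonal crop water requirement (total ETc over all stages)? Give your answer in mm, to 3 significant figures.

576 mm

initial: 0.32 × 3.39 × 50 = 54.24 mm
mid-season: 1.16 × 7.89 × 35 = 320.33 mm
late-season: 0.62 × 6.50 × 50 = 201.50 mm
Seasonal total = 576.07 mm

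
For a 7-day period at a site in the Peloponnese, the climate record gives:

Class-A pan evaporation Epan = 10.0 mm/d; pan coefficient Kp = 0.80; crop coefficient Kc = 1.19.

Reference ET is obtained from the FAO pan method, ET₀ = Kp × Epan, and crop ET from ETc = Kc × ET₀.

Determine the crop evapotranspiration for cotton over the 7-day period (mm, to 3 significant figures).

66.6 mm

ET₀ = 0.80 × 10.0 = 8.0000 mm/d
ETc = Kc × ET₀ = 1.19 × 8.0000 = 9.5200 mm/d
Over 7 days: 9.5200 × 7 = 66.640 mm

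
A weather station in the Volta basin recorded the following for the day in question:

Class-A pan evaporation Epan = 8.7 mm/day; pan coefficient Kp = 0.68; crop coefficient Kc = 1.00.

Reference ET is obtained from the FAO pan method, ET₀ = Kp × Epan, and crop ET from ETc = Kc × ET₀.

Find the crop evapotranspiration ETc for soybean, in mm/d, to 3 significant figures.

5.92 mm/d

ET₀ = 0.68 × 8.7 = 5.9160 mm/d
ETc = Kc × ET₀ = 1.00 × 5.9160 = 5.9160 mm/d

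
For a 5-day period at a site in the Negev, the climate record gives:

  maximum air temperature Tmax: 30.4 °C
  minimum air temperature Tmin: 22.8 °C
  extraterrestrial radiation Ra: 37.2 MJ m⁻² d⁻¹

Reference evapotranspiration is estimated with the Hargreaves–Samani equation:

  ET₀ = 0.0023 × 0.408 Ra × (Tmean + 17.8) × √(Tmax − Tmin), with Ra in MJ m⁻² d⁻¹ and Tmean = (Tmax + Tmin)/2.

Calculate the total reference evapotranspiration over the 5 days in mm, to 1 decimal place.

21.4 mm

Tmean = (30.4 + 22.8)/2 = 26.60 °C
0.408 Ra = 0.408 × 37.2 = 15.1776 mm/d equivalent
ET₀ = 0.0023 × 15.1776 × (26.60 + 17.8) × √7.6 = 0.0023 × 15.1776 × 44.40 × 2.7568 = 4.2729 mm/d
Over 5 days: 4.2729 × 5 = 21.365 mm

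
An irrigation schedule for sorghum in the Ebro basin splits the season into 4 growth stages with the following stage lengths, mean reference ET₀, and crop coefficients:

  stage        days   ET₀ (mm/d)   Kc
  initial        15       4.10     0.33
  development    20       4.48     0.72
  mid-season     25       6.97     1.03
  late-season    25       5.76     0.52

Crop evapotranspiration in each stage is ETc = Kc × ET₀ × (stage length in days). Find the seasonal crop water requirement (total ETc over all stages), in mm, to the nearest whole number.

339 mm

initial: 0.33 × 4.10 × 15 = 20.30 mm
development: 0.72 × 4.48 × 20 = 64.51 mm
mid-season: 1.03 × 6.97 × 25 = 179.48 mm
late-season: 0.52 × 5.76 × 25 = 74.88 mm
Seasonal total = 339.17 mm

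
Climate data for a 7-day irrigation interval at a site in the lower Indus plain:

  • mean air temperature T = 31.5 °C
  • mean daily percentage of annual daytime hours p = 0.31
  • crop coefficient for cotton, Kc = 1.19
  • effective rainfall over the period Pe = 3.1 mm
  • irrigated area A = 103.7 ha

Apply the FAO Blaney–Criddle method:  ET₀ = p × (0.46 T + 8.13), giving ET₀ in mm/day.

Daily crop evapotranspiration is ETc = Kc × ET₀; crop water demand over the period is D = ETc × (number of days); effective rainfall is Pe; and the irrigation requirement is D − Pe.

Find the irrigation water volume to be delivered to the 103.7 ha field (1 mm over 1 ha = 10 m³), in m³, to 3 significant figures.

57400 m³

ET₀ = 0.31 × (0.46 × 31.5 + 8.13) = 0.31 × 22.620 = 7.0122 mm/d
ETc = Kc × ET₀ = 1.19 × 7.0122 = 8.3445 mm/d
Crop demand D = ETc × 7 d = 8.3445 × 7 = 58.412 mm
D − Pe = 58.412 − 3.1 = 55.312 mm
Volume = 55.312 mm × 103.7 ha × 10 = 57358.5 m³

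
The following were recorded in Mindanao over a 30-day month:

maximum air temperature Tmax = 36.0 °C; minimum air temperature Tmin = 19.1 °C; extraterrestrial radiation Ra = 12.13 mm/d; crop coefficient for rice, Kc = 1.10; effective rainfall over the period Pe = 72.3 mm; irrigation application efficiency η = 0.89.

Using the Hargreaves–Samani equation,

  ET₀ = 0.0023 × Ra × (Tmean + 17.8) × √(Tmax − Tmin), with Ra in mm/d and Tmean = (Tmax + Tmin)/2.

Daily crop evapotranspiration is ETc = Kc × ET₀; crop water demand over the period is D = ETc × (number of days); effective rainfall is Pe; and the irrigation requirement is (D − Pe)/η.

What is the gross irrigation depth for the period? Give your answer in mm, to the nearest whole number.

112 mm

Tmean = (36.0 + 19.1)/2 = 27.55 °C
ET₀ = 0.0023 × 12.13 × (27.55 + 17.8) × √16.9 = 0.0023 × 12.13 × 45.35 × 4.1110 = 5.2013 mm/d
ETc = Kc × ET₀ = 1.10 × 5.2013 = 5.7214 mm/d
Crop demand D = ETc × 30 d = 5.7214 × 30 = 171.642 mm
D − Pe = 171.642 − 72.3 = 99.342 mm
Gross irrigation = 99.342 / 0.89 = 111.620 mm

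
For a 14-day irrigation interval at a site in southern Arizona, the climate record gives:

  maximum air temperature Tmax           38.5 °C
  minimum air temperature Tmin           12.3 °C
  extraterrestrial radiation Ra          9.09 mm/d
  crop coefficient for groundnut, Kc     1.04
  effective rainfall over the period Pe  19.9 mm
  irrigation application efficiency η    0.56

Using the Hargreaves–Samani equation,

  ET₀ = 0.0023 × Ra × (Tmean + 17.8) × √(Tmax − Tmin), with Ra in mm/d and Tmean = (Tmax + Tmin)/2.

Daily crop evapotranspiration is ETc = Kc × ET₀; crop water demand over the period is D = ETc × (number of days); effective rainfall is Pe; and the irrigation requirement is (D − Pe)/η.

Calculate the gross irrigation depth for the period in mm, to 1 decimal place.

84.7 mm

Tmean = (38.5 + 12.3)/2 = 25.40 °C
ET₀ = 0.0023 × 9.09 × (25.40 + 17.8) × √26.2 = 0.0023 × 9.09 × 43.20 × 5.1186 = 4.6230 mm/d
ETc = Kc × ET₀ = 1.04 × 4.6230 = 4.8079 mm/d
Crop demand D = ETc × 14 d = 4.8079 × 14 = 67.311 mm
D − Pe = 67.311 − 19.9 = 47.411 mm
Gross irrigation = 47.411 / 0.56 = 84.663 mm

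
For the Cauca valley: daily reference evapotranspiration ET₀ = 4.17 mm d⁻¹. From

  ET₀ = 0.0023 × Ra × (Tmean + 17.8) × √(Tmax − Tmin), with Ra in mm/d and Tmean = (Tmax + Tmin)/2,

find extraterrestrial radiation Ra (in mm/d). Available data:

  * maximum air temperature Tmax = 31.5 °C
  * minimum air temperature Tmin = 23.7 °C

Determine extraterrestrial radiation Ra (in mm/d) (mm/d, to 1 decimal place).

Tmean = 27.60 °C; √ΔT = 2.7928
Ra = ET₀ / [0.0023 × (Tmean+17.8) × √ΔT] = 4.17 / (0.0023 × 45.40 × 2.7928) = 14.299 mm/d

14.3 mm/d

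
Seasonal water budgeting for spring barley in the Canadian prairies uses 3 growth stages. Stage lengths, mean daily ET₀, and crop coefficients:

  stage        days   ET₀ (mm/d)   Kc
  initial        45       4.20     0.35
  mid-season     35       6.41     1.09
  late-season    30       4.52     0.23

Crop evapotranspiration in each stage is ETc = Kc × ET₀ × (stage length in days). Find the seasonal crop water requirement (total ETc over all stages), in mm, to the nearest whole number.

initial: 0.35 × 4.20 × 45 = 66.15 mm
mid-season: 1.09 × 6.41 × 35 = 244.54 mm
late-season: 0.23 × 4.52 × 30 = 31.19 mm
Seasonal total = 341.88 mm

342 mm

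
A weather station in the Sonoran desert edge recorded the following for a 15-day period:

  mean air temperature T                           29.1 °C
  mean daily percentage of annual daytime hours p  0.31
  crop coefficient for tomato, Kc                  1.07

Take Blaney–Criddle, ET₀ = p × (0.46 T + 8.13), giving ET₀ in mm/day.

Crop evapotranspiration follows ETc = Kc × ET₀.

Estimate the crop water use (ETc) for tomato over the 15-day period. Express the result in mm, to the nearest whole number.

107 mm

ET₀ = 0.31 × (0.46 × 29.1 + 8.13) = 0.31 × 21.516 = 6.6700 mm/d
ETc = Kc × ET₀ = 1.07 × 6.6700 = 7.1369 mm/d
Over 15 days: 7.1369 × 15 = 107.054 mm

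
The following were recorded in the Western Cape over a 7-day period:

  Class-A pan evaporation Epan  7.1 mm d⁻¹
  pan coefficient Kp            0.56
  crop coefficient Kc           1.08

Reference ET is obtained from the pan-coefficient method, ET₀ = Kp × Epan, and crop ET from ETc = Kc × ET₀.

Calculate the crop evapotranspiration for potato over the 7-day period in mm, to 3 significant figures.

30.1 mm

ET₀ = 0.56 × 7.1 = 3.9760 mm/d
ETc = Kc × ET₀ = 1.08 × 3.9760 = 4.2941 mm/d
Over 7 days: 4.2941 × 7 = 30.059 mm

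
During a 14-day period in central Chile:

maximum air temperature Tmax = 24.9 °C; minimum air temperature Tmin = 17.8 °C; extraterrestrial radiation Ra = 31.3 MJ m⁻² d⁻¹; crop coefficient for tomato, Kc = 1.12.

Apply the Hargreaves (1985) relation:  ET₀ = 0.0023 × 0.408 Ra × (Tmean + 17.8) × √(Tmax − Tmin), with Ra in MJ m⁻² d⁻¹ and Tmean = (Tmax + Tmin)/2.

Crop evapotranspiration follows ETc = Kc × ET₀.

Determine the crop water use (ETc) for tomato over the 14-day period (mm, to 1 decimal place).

Tmean = (24.9 + 17.8)/2 = 21.35 °C
0.408 Ra = 0.408 × 31.3 = 12.7704 mm/d equivalent
ET₀ = 0.0023 × 12.7704 × (21.35 + 17.8) × √7.1 = 0.0023 × 12.7704 × 39.15 × 2.6646 = 3.0641 mm/d
ETc = Kc × ET₀ = 1.12 × 3.0641 = 3.4318 mm/d
Over 14 days: 3.4318 × 14 = 48.045 mm

48.0 mm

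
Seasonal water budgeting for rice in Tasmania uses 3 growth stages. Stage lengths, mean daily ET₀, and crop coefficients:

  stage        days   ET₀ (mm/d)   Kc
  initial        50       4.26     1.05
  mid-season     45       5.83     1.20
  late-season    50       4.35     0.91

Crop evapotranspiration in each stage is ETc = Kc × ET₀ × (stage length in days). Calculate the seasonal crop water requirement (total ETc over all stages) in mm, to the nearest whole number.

initial: 1.05 × 4.26 × 50 = 223.65 mm
mid-season: 1.20 × 5.83 × 45 = 314.82 mm
late-season: 0.91 × 4.35 × 50 = 197.93 mm
Seasonal total = 736.40 mm

736 mm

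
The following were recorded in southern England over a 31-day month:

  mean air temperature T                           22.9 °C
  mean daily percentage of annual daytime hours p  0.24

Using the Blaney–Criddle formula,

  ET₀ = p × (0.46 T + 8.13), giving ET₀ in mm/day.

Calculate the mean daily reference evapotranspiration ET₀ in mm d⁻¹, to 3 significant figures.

4.48 mm d⁻¹

ET₀ = 0.24 × (0.46 × 22.9 + 8.13) = 0.24 × 18.664 = 4.4794 mm/d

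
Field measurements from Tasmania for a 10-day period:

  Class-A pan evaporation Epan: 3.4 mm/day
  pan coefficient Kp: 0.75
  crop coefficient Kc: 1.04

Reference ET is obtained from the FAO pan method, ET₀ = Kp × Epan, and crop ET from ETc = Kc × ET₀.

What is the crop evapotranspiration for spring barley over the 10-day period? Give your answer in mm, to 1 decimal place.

26.5 mm

ET₀ = 0.75 × 3.4 = 2.5500 mm/d
ETc = Kc × ET₀ = 1.04 × 2.5500 = 2.6520 mm/d
Over 10 days: 2.6520 × 10 = 26.520 mm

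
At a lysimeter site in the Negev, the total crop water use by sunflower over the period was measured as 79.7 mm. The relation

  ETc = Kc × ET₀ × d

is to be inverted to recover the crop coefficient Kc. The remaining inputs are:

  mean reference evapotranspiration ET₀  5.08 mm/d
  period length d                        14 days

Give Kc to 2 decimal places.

1.12

ETc = Kc × ET₀ × d  ⇒  Kc = ETc / (ET₀ × d)
Kc = 79.7 / (5.08 × 14) = 79.7 / 71.12 = 1.1206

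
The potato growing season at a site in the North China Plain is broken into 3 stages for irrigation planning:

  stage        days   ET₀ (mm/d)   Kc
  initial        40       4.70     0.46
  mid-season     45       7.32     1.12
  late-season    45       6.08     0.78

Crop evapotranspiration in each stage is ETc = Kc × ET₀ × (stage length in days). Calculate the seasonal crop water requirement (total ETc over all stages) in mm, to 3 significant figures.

initial: 0.46 × 4.70 × 40 = 86.48 mm
mid-season: 1.12 × 7.32 × 45 = 368.93 mm
late-season: 0.78 × 6.08 × 45 = 213.41 mm
Seasonal total = 668.82 mm

669 mm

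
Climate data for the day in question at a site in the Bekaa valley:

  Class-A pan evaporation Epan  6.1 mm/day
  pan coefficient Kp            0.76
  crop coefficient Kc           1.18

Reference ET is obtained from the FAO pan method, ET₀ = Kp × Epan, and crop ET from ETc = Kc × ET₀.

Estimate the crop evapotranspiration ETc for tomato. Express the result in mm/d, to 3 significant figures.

5.47 mm/d

ET₀ = 0.76 × 6.1 = 4.6360 mm/d
ETc = Kc × ET₀ = 1.18 × 4.6360 = 5.4705 mm/d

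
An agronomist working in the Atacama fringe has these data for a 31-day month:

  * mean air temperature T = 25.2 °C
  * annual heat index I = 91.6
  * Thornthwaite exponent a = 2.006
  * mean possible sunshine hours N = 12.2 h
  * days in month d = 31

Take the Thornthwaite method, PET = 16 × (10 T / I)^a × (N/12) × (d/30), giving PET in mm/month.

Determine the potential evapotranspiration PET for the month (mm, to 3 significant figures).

10T/I = 10 × 25.2 / 91.6 = 2.7511
(10T/I)^a = 2.7511^2.006 = 7.6146
Uncorrected PET = 16 × 7.6146 = 121.834 mm
Correction = (N/12)(d/30) = (12.2/12)(31/30) = 1.0506
PET = 121.834 × 1.0506 = 127.999 mm/month

128 mm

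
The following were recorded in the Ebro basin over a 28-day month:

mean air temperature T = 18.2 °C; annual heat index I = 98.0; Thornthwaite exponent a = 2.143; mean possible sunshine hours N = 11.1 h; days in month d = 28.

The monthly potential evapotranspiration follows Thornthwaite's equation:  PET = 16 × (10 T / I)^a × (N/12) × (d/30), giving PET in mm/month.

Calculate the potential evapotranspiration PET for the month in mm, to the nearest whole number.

10T/I = 10 × 18.2 / 98.0 = 1.8571
(10T/I)^a = 1.8571^2.143 = 3.7680
Uncorrected PET = 16 × 3.7680 = 60.288 mm
Correction = (N/12)(d/30) = (11.1/12)(28/30) = 0.8633
PET = 60.288 × 0.8633 = 52.047 mm/month

52 mm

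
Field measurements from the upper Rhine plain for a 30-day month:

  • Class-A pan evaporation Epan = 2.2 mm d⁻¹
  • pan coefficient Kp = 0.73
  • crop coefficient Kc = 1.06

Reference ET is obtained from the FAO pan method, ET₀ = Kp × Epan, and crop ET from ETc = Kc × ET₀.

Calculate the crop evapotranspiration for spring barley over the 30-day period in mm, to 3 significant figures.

51.1 mm

ET₀ = 0.73 × 2.2 = 1.6060 mm/d
ETc = Kc × ET₀ = 1.06 × 1.6060 = 1.7024 mm/d
Over 30 days: 1.7024 × 30 = 51.072 mm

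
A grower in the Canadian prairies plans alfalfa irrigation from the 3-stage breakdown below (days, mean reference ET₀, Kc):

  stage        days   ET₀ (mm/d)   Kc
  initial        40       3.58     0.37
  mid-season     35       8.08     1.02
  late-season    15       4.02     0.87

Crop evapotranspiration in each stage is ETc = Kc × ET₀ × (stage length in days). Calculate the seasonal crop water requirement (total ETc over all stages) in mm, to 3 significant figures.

initial: 0.37 × 3.58 × 40 = 52.98 mm
mid-season: 1.02 × 8.08 × 35 = 288.46 mm
late-season: 0.87 × 4.02 × 15 = 52.46 mm
Seasonal total = 393.90 mm

394 mm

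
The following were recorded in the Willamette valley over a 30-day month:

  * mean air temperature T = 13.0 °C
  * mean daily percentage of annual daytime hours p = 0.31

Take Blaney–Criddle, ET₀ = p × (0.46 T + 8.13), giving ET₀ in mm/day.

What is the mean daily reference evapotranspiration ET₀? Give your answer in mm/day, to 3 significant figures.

ET₀ = 0.31 × (0.46 × 13.0 + 8.13) = 0.31 × 14.110 = 4.3741 mm/d

4.37 mm/day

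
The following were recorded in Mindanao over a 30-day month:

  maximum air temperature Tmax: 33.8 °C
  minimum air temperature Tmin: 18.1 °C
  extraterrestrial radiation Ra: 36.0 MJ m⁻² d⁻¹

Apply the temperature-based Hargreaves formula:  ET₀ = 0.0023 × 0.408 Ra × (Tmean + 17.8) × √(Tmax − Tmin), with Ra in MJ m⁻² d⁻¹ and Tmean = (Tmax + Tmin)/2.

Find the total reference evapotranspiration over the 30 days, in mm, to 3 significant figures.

176 mm

Tmean = (33.8 + 18.1)/2 = 25.95 °C
0.408 Ra = 0.408 × 36.0 = 14.6880 mm/d equivalent
ET₀ = 0.0023 × 14.6880 × (25.95 + 17.8) × √15.7 = 0.0023 × 14.6880 × 43.75 × 3.9623 = 5.8562 mm/d
Over 30 days: 5.8562 × 30 = 175.686 mm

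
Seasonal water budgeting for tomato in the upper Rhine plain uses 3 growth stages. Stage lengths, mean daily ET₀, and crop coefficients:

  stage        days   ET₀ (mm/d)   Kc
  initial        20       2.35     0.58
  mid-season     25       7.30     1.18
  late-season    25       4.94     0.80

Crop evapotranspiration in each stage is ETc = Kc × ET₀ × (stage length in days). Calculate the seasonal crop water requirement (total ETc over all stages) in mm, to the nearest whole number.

initial: 0.58 × 2.35 × 20 = 27.26 mm
mid-season: 1.18 × 7.30 × 25 = 215.35 mm
late-season: 0.80 × 4.94 × 25 = 98.80 mm
Seasonal total = 341.41 mm

341 mm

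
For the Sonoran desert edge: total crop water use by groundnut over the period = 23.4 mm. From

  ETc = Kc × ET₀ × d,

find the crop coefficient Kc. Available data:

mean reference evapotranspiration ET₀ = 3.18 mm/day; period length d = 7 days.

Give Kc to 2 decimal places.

ETc = Kc × ET₀ × d  ⇒  Kc = ETc / (ET₀ × d)
Kc = 23.4 / (3.18 × 7) = 23.4 / 22.26 = 1.0512

1.05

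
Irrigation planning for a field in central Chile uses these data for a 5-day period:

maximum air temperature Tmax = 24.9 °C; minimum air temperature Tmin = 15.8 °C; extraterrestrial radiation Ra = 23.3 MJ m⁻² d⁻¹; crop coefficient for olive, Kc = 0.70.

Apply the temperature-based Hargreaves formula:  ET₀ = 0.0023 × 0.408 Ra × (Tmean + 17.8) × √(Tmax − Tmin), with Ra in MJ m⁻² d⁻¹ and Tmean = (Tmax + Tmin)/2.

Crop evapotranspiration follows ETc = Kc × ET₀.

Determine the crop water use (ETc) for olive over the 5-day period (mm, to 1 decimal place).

8.8 mm

Tmean = (24.9 + 15.8)/2 = 20.35 °C
0.408 Ra = 0.408 × 23.3 = 9.5064 mm/d equivalent
ET₀ = 0.0023 × 9.5064 × (20.35 + 17.8) × √9.1 = 0.0023 × 9.5064 × 38.15 × 3.0166 = 2.5163 mm/d
ETc = Kc × ET₀ = 0.70 × 2.5163 = 1.7614 mm/d
Over 5 days: 1.7614 × 5 = 8.807 mm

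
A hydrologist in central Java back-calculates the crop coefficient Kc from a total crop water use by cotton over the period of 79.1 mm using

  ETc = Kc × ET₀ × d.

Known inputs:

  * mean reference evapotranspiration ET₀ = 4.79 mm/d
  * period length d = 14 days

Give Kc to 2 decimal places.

ETc = Kc × ET₀ × d  ⇒  Kc = ETc / (ET₀ × d)
Kc = 79.1 / (4.79 × 14) = 79.1 / 67.06 = 1.1795

1.18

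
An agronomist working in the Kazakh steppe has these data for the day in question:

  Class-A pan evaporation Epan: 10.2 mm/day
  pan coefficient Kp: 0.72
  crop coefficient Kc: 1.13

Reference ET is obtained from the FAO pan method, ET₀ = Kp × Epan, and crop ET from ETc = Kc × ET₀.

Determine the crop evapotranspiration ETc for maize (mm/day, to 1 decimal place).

ET₀ = 0.72 × 10.2 = 7.3440 mm/d
ETc = Kc × ET₀ = 1.13 × 7.3440 = 8.2987 mm/d

8.3 mm/day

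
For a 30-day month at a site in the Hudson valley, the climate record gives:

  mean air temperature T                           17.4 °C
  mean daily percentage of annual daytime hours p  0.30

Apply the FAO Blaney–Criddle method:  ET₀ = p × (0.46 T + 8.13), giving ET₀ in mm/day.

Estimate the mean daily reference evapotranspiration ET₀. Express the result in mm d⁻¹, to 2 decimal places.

4.84 mm d⁻¹

ET₀ = 0.30 × (0.46 × 17.4 + 8.13) = 0.30 × 16.134 = 4.8402 mm/d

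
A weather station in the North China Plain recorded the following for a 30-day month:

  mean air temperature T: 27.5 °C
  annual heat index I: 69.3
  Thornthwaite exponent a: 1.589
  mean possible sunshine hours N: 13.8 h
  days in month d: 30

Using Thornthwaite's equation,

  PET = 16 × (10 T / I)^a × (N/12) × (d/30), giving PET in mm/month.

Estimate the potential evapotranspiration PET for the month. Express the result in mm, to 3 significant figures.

164 mm

10T/I = 10 × 27.5 / 69.3 = 3.9683
(10T/I)^a = 3.9683^1.589 = 8.9368
Uncorrected PET = 16 × 8.9368 = 142.989 mm
Correction = (N/12)(d/30) = (13.8/12)(30/30) = 1.1500
PET = 142.989 × 1.1500 = 164.437 mm/month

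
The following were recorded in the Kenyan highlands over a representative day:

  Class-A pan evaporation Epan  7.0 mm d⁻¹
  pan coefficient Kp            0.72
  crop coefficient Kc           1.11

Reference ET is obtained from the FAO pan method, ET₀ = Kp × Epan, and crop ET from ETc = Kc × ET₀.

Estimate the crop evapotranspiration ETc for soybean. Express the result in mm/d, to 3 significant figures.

5.59 mm/d

ET₀ = 0.72 × 7.0 = 5.0400 mm/d
ETc = Kc × ET₀ = 1.11 × 5.0400 = 5.5944 mm/d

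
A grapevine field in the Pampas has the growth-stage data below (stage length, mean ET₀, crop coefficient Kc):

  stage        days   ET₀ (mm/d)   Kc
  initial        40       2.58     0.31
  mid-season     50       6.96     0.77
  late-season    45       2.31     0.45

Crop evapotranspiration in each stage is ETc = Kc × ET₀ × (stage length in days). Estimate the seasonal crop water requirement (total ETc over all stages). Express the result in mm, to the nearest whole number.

347 mm

initial: 0.31 × 2.58 × 40 = 31.99 mm
mid-season: 0.77 × 6.96 × 50 = 267.96 mm
late-season: 0.45 × 2.31 × 45 = 46.78 mm
Seasonal total = 346.73 mm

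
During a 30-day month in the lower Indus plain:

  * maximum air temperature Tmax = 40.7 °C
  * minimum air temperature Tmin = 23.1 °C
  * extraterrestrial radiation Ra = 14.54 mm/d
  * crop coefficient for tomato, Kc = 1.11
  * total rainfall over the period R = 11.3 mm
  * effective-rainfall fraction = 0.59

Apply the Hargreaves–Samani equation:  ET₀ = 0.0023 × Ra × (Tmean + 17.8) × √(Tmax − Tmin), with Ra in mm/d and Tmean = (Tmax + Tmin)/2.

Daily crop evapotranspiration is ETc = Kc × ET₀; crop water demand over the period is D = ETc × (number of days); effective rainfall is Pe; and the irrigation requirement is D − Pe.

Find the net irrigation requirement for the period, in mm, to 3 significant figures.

226 mm

Tmean = (40.7 + 23.1)/2 = 31.90 °C
ET₀ = 0.0023 × 14.54 × (31.90 + 17.8) × √17.6 = 0.0023 × 14.54 × 49.70 × 4.1952 = 6.9727 mm/d
ETc = Kc × ET₀ = 1.11 × 6.9727 = 7.7397 mm/d
Crop demand D = ETc × 30 d = 7.7397 × 30 = 232.191 mm
Pe = 0.59 × 11.3 = 6.667 mm
D − Pe = 232.191 − 6.667 = 225.524 mm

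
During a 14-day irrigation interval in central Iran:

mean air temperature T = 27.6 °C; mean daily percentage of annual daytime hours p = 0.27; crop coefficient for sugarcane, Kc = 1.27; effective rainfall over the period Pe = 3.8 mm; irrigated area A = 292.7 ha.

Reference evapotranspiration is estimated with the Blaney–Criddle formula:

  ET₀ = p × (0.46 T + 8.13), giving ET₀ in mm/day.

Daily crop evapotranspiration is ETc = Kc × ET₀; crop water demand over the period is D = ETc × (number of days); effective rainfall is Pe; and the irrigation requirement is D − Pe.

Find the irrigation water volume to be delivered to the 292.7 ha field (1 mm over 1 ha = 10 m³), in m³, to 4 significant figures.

ET₀ = 0.27 × (0.46 × 27.6 + 8.13) = 0.27 × 20.826 = 5.6230 mm/d
ETc = Kc × ET₀ = 1.27 × 5.6230 = 7.1412 mm/d
Crop demand D = ETc × 14 d = 7.1412 × 14 = 99.977 mm
D − Pe = 99.977 − 3.8 = 96.177 mm
Volume = 96.177 mm × 292.7 ha × 10 = 281510.1 m³

281500 m³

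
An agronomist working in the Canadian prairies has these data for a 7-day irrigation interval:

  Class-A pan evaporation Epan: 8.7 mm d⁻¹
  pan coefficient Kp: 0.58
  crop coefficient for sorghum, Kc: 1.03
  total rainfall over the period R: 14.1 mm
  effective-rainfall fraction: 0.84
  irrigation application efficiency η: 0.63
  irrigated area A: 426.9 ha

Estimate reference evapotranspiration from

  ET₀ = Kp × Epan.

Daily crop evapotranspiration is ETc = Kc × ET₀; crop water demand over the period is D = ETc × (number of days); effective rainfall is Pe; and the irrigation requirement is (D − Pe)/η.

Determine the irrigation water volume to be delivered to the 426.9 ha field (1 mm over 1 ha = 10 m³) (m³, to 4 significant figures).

ET₀ = 0.58 × 8.7 = 5.0460 mm/d
ETc = Kc × ET₀ = 1.03 × 5.0460 = 5.1974 mm/d
Crop demand D = ETc × 7 d = 5.1974 × 7 = 36.382 mm
Pe = 0.84 × 14.1 = 11.844 mm
D − Pe = 36.382 − 11.844 = 24.538 mm
Gross irrigation = 24.538 / 0.63 = 38.949 mm
Volume = 38.949 mm × 426.9 ha × 10 = 166273.3 m³

166300 m³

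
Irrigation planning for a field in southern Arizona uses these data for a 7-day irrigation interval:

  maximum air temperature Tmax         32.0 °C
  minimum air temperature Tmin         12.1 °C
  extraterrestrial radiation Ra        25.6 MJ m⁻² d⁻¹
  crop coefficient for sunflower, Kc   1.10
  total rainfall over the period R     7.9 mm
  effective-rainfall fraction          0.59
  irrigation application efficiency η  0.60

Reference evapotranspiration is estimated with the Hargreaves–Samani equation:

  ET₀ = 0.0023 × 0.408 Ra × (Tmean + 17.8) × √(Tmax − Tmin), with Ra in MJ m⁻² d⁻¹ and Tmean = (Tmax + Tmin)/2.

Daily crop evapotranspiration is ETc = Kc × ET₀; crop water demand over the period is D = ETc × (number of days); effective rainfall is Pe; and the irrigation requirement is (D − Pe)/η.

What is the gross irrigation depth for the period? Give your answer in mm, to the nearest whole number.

47 mm

Tmean = (32.0 + 12.1)/2 = 22.05 °C
0.408 Ra = 0.408 × 25.6 = 10.4448 mm/d equivalent
ET₀ = 0.0023 × 10.4448 × (22.05 + 17.8) × √19.9 = 0.0023 × 10.4448 × 39.85 × 4.4609 = 4.2705 mm/d
ETc = Kc × ET₀ = 1.10 × 4.2705 = 4.6976 mm/d
Crop demand D = ETc × 7 d = 4.6976 × 7 = 32.883 mm
Pe = 0.59 × 7.9 = 4.661 mm
D − Pe = 32.883 − 4.661 = 28.222 mm
Gross irrigation = 28.222 / 0.60 = 47.037 mm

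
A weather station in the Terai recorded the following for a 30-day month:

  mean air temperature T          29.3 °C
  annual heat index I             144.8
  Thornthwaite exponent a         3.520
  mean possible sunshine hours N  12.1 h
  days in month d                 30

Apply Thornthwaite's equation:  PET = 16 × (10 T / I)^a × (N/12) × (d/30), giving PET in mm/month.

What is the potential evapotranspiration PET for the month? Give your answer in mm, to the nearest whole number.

10T/I = 10 × 29.3 / 144.8 = 2.0235
(10T/I)^a = 2.0235^3.520 = 11.9532
Uncorrected PET = 16 × 11.9532 = 191.251 mm
Correction = (N/12)(d/30) = (12.1/12)(30/30) = 1.0083
PET = 191.251 × 1.0083 = 192.838 mm/month

193 mm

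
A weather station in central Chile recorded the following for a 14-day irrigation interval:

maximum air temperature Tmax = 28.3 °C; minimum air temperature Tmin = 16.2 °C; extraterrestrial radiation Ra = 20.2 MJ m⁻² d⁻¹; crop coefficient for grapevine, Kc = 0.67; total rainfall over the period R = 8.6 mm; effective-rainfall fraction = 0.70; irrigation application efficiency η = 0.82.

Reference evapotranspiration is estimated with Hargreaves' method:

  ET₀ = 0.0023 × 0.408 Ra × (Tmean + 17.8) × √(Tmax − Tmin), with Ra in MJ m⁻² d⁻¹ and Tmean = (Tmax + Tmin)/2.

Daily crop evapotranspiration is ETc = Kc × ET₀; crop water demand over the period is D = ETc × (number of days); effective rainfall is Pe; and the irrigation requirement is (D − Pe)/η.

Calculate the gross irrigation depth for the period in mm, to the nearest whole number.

Tmean = (28.3 + 16.2)/2 = 22.25 °C
0.408 Ra = 0.408 × 20.2 = 8.2416 mm/d equivalent
ET₀ = 0.0023 × 8.2416 × (22.25 + 17.8) × √12.1 = 0.0023 × 8.2416 × 40.05 × 3.4785 = 2.6408 mm/d
ETc = Kc × ET₀ = 0.67 × 2.6408 = 1.7693 mm/d
Crop demand D = ETc × 14 d = 1.7693 × 14 = 24.770 mm
Pe = 0.70 × 8.6 = 6.020 mm
D − Pe = 24.770 − 6.020 = 18.750 mm
Gross irrigation = 18.750 / 0.82 = 22.866 mm

23 mm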